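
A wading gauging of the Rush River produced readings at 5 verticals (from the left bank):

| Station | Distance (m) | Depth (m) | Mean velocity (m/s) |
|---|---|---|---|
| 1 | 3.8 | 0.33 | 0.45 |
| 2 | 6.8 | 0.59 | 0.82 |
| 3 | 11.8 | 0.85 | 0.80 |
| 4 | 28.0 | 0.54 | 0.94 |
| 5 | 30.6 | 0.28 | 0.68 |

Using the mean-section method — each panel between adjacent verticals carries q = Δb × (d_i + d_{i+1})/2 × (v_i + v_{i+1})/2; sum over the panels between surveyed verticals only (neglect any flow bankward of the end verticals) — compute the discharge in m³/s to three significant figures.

Panel 1-2: Δb = 3 m, d̄ = (0.33+0.59)/2 = 0.46, v̄ = (0.45+0.82)/2 = 0.635 → q = 3×0.46×0.635 = 0.8763 m³/s
Panel 2-3: Δb = 5 m, d̄ = (0.59+0.85)/2 = 0.72, v̄ = (0.82+0.80)/2 = 0.81 → q = 5×0.72×0.81 = 2.916 m³/s
Panel 3-4: Δb = 16.2 m, d̄ = (0.85+0.54)/2 = 0.695, v̄ = (0.80+0.94)/2 = 0.87 → q = 16.2×0.695×0.87 = 9.795 m³/s
Panel 4-5: Δb = 2.6 m, d̄ = (0.54+0.28)/2 = 0.41, v̄ = (0.94+0.68)/2 = 0.81 → q = 2.6×0.41×0.81 = 0.8635 m³/s
Q = Σ q = 14.45 m³/s

14.5 m³/s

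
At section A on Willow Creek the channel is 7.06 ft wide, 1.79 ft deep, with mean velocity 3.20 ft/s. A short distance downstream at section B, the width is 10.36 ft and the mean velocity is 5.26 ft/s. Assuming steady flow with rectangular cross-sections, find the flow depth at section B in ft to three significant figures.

Q = A₁V₁ = (7.06×1.79) × 3.20 = 40.44 ft³/s
d₂ = Q/(b₂ V₂) = 40.44/(10.36×5.26) = 0.7421 ft

0.742 ft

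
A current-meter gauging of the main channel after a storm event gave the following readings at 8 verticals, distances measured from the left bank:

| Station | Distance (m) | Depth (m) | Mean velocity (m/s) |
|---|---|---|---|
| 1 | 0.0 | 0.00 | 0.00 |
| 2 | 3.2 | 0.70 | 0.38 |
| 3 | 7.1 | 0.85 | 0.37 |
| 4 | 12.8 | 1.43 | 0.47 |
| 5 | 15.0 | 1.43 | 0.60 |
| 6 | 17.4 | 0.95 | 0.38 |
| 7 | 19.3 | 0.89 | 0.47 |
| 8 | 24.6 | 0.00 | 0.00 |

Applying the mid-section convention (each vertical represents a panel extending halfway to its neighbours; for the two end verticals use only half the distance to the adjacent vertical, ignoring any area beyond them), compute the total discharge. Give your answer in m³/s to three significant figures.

9.36 m³/s

w_2 = (7.1 − 0.0)/2 = 3.55 m; q_2 = 0.38 × 0.70 × 3.55 = 0.9443 m³/s
w_3 = (12.8 − 3.2)/2 = 4.8 m; q_3 = 0.37 × 0.85 × 4.8 = 1.510 m³/s
w_4 = (15.0 − 7.1)/2 = 3.95 m; q_4 = 0.47 × 1.43 × 3.95 = 2.655 m³/s
w_5 = (17.4 − 12.8)/2 = 2.3 m; q_5 = 0.60 × 1.43 × 2.3 = 1.973 m³/s
w_6 = (19.3 − 15.0)/2 = 2.15 m; q_6 = 0.38 × 0.95 × 2.15 = 0.7762 m³/s
w_7 = (24.6 − 17.4)/2 = 3.6 m; q_7 = 0.47 × 0.89 × 3.6 = 1.506 m³/s
Stations 1, 8 contribute zero (depth or velocity is 0).
Q = Σ qᵢ = 9.364 m³/s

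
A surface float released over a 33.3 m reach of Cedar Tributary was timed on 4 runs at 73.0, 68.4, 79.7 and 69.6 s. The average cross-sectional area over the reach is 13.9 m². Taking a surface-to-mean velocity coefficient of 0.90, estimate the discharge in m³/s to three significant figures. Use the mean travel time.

5.73 m³/s

t̄ = (73.0 + 68.4 + 79.7 + 69.6) / 4 = 72.675 s
v_surface = L / t̄ = 33.3 / 72.675 = 0.4582 m/s
v_mean = 0.90 × 0.4582 = 0.4124 m/s
Q = A × v_mean = 13.9 × 0.4124 = 5.732 m³/s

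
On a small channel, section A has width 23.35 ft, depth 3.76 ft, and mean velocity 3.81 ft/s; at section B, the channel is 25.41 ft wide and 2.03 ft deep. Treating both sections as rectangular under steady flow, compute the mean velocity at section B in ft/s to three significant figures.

6.48 ft/s

Q = A₁V₁ = (23.35×3.76) × 3.81 = 334.5 ft³/s
A₂ = 25.41 × 2.03 = 51.58 ft²
V₂ = Q/A₂ = 334.5/51.58 = 6.485 ft/s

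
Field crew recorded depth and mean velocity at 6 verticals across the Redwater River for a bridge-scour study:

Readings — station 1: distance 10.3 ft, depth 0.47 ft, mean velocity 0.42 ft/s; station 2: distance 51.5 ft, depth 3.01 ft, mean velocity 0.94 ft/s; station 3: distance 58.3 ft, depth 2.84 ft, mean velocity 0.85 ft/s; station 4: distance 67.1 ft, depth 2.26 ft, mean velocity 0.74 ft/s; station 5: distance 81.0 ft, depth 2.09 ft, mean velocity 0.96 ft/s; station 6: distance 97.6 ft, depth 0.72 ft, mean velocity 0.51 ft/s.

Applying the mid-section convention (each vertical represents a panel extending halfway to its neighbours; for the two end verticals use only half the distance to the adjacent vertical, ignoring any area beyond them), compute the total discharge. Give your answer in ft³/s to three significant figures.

143 ft³/s

w_1 = (51.5 − 10.3)/2 = 20.6 ft; q_1 = 0.42 × 0.47 × 20.6 = 4.066 ft³/s
w_2 = (58.3 − 10.3)/2 = 24 ft; q_2 = 0.94 × 3.01 × 24 = 67.91 ft³/s
w_3 = (67.1 − 51.5)/2 = 7.8 ft; q_3 = 0.85 × 2.84 × 7.8 = 18.83 ft³/s
w_4 = (81.0 − 58.3)/2 = 11.35 ft; q_4 = 0.74 × 2.26 × 11.35 = 18.98 ft³/s
w_5 = (97.6 − 67.1)/2 = 15.25 ft; q_5 = 0.96 × 2.09 × 15.25 = 30.60 ft³/s
w_6 = (97.6 − 81.0)/2 = 8.3 ft; q_6 = 0.51 × 0.72 × 8.3 = 3.048 ft³/s
Q = Σ qᵢ = 143.4 ft³/s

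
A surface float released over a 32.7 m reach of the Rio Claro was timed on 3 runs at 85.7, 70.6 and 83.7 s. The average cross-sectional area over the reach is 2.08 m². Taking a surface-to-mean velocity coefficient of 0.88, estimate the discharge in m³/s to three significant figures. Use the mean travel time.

t̄ = (85.7 + 70.6 + 83.7) / 3 = 80 s
v_surface = L / t̄ = 32.7 / 80 = 0.4088 m/s
v_mean = 0.88 × 0.4088 = 0.3597 m/s
Q = A × v_mean = 2.08 × 0.3597 = 0.7482 m³/s

0.748 m³/s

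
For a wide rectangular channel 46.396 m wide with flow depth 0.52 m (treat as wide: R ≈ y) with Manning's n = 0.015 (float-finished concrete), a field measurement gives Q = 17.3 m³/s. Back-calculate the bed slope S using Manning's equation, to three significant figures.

0.000277

A = b·y = 46.396 × 0.52 = 24.13 m²
Wide channel: R ≈ y = 0.52 m
S = (Q·n / (1·A·R^(2/3)))² = (17.3×0.015 / (1×24.13×0.6466))² = 0.0002767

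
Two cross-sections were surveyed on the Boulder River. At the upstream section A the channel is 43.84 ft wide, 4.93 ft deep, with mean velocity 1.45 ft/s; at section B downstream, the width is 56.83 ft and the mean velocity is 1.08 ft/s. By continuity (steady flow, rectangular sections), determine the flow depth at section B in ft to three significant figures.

Q = A₁V₁ = (43.84×4.93) × 1.45 = 313.4 ft³/s
d₂ = Q/(b₂ V₂) = 313.4/(56.83×1.08) = 5.106 ft

5.11 ft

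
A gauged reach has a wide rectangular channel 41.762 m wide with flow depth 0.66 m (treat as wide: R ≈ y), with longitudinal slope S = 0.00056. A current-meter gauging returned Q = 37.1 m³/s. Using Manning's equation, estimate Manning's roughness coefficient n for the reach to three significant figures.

0.0133

A = b·y = 41.762 × 0.66 = 27.56 m²
Wide channel: R ≈ y = 0.66 m
n = (1/Q)·A·R^(2/3)·S^(1/2) = (1/37.1) × 27.56 × 0.7580 × 0.02366 = 0.01333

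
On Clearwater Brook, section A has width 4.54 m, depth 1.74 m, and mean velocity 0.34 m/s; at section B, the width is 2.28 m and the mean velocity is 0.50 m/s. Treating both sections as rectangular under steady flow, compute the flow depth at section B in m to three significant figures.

2.36 m

Q = A₁V₁ = (4.54×1.74) × 0.34 = 2.686 m³/s
d₂ = Q/(b₂ V₂) = 2.686/(2.28×0.50) = 2.356 m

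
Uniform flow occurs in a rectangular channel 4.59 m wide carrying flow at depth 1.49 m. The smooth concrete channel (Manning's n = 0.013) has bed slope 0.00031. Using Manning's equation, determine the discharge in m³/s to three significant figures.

A = b·y = 4.59 × 1.49 = 6.839 m²
P = b + 2y = 4.59 + 2×1.49 = 7.570 m
R = A/P = 6.839/7.570 = 0.9034 m
Q = (1/n)·A·R^(2/3)·S^(1/2) = (1/0.013) × 6.839 × 0.9034^(2/3) × 0.00031^(1/2) = 8.656 m³/s

8.66 m³/s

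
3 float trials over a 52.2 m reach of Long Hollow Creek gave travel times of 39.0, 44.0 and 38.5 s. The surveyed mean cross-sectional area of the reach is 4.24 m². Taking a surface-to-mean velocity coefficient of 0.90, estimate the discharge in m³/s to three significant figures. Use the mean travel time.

4.92 m³/s

t̄ = (39.0 + 44.0 + 38.5) / 3 = 40.5 s
v_surface = L / t̄ = 52.2 / 40.5 = 1.289 m/s
v_mean = 0.90 × 1.289 = 1.160 m/s
Q = A × v_mean = 4.24 × 1.160 = 4.918 m³/s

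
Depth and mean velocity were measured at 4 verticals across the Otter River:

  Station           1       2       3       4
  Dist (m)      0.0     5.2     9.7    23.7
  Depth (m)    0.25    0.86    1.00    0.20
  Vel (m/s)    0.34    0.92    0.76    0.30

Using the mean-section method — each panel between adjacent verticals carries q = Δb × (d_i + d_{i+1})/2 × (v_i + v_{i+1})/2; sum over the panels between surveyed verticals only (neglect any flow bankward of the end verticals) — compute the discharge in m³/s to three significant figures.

9.79 m³/s

Panel 1-2: Δb = 5.2 m, d̄ = (0.25+0.86)/2 = 0.555, v̄ = (0.34+0.92)/2 = 0.63 → q = 5.2×0.555×0.63 = 1.818 m³/s
Panel 2-3: Δb = 4.5 m, d̄ = (0.86+1.00)/2 = 0.93, v̄ = (0.92+0.76)/2 = 0.84 → q = 4.5×0.93×0.84 = 3.515 m³/s
Panel 3-4: Δb = 14 m, d̄ = (1.00+0.20)/2 = 0.6, v̄ = (0.76+0.30)/2 = 0.53 → q = 14×0.6×0.53 = 4.452 m³/s
Q = Σ q = 9.786 m³/s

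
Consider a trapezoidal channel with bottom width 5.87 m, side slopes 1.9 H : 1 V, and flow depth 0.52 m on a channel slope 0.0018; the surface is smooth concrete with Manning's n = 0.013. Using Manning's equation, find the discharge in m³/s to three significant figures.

A = (b + z·y)·y = (5.87 + 1.9×0.52)×0.52 = 3.566 m²
P = b + 2y√(1+z²) = 5.87 + 2×0.52×√(1+1.9²) = 8.103 m
R = A/P = 3.566/8.103 = 0.4401 m
Q = (1/n)·A·R^(2/3)·S^(1/2) = (1/0.013) × 3.566 × 0.4401^(2/3) × 0.0018^(1/2) = 6.734 m³/s

6.73 m³/s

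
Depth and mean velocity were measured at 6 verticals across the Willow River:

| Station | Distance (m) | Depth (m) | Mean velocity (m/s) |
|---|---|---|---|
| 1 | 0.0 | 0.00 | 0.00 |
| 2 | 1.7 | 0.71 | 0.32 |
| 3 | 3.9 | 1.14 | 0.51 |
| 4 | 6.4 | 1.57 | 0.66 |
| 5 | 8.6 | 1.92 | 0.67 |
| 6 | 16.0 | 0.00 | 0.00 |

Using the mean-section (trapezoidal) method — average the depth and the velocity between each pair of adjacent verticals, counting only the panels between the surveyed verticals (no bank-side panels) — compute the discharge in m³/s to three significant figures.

Panel 1-2: Δb = 1.7 m, d̄ = (0.00+0.71)/2 = 0.355, v̄ = (0.00+0.32)/2 = 0.16 → q = 1.7×0.355×0.16 = 0.09656 m³/s
Panel 2-3: Δb = 2.2 m, d̄ = (0.71+1.14)/2 = 0.925, v̄ = (0.32+0.51)/2 = 0.415 → q = 2.2×0.925×0.415 = 0.8445 m³/s
Panel 3-4: Δb = 2.5 m, d̄ = (1.14+1.57)/2 = 1.355, v̄ = (0.51+0.66)/2 = 0.585 → q = 2.5×1.355×0.585 = 1.982 m³/s
Panel 4-5: Δb = 2.2 m, d̄ = (1.57+1.92)/2 = 1.745, v̄ = (0.66+0.67)/2 = 0.665 → q = 2.2×1.745×0.665 = 2.553 m³/s
Panel 5-6: Δb = 7.4 m, d̄ = (1.92+0.00)/2 = 0.96, v̄ = (0.67+0.00)/2 = 0.335 → q = 7.4×0.96×0.335 = 2.380 m³/s
Q = Σ q = 7.856 m³/s

7.86 m³/s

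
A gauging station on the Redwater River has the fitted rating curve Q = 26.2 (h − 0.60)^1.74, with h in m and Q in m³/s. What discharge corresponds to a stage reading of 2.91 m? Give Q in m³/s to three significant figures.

112 m³/s

Q = 26.2 × (2.91 − 0.60)^1.74 = 26.2 × 2.31^1.74 = 112.5 m³/s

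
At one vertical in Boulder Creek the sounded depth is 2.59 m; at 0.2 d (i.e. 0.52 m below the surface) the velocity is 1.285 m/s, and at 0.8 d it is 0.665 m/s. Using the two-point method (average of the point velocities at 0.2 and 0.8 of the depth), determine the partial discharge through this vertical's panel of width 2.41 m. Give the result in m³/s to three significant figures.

v̄ = (1.285 + 0.665) / 2 = 0.9750 m/s
q = v̄ × d × w = 0.9750 × 2.59 × 2.41 = 6.086 m³/s

6.09 m³/s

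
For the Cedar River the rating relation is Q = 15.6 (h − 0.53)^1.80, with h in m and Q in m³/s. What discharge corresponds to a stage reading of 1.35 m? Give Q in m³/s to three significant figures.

10.9 m³/s

Q = 15.6 × (1.35 − 0.53)^1.80 = 15.6 × 0.82^1.80 = 10.91 m³/s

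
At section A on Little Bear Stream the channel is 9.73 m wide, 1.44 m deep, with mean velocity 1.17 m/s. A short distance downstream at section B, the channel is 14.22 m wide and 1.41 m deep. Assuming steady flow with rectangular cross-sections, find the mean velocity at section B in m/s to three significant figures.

Q = A₁V₁ = (9.73×1.44) × 1.17 = 16.39 m³/s
A₂ = 14.22 × 1.41 = 20.05 m²
V₂ = Q/A₂ = 16.39/20.05 = 0.8176 m/s

0.818 m/s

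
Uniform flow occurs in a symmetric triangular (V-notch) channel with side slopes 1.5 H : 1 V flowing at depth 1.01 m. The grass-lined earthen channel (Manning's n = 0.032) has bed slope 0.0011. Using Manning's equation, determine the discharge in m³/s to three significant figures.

A = z·y² = 1.5×1.01² = 1.530 m²
P = 2y√(1+z²) = 2×1.01×√(1+1.5²) = 3.642 m
R = A/P = 1.530/3.642 = 0.4202 m
Q = (1/n)·A·R^(2/3)·S^(1/2) = (1/0.032) × 1.530 × 0.4202^(2/3) × 0.0011^(1/2) = 0.8897 m³/s

0.890 m³/s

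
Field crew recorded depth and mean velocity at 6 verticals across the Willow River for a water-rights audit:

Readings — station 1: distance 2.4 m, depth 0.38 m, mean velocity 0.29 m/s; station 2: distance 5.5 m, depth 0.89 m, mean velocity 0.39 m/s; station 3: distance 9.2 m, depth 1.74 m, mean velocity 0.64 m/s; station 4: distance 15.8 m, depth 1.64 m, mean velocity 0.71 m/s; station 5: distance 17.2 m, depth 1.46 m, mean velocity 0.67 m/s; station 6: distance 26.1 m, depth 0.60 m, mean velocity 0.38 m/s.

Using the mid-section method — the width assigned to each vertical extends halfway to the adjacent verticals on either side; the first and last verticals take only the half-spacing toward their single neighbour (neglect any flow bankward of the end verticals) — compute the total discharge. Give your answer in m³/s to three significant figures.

17.8 m³/s

w_1 = (5.5 − 2.4)/2 = 1.55 m; q_1 = 0.29 × 0.38 × 1.55 = 0.1708 m³/s
w_2 = (9.2 − 2.4)/2 = 3.4 m; q_2 = 0.39 × 0.89 × 3.4 = 1.180 m³/s
w_3 = (15.8 − 5.5)/2 = 5.15 m; q_3 = 0.64 × 1.74 × 5.15 = 5.735 m³/s
w_4 = (17.2 − 9.2)/2 = 4 m; q_4 = 0.71 × 1.64 × 4 = 4.658 m³/s
w_5 = (26.1 − 15.8)/2 = 5.15 m; q_5 = 0.67 × 1.46 × 5.15 = 5.038 m³/s
w_6 = (26.1 − 17.2)/2 = 4.45 m; q_6 = 0.38 × 0.60 × 4.45 = 1.015 m³/s
Q = Σ qᵢ = 17.80 m³/s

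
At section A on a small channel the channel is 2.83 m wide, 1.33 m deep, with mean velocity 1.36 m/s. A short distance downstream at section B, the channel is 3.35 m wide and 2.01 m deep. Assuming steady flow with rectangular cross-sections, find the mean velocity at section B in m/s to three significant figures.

0.760 m/s

Q = A₁V₁ = (2.83×1.33) × 1.36 = 5.119 m³/s
A₂ = 3.35 × 2.01 = 6.734 m²
V₂ = Q/A₂ = 5.119/6.734 = 0.7602 m/s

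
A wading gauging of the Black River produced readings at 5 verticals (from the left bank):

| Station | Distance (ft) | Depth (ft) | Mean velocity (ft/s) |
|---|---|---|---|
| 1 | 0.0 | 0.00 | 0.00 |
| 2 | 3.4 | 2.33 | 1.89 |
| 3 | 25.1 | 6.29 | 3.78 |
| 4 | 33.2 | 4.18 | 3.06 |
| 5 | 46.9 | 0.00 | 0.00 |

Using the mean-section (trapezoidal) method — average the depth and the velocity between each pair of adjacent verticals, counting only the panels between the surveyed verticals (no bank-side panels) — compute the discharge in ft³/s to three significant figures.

Panel 1-2: Δb = 3.4 ft, d̄ = (0.00+2.33)/2 = 1.165, v̄ = (0.00+1.89)/2 = 0.945 → q = 3.4×1.165×0.945 = 3.743 ft³/s
Panel 2-3: Δb = 21.7 ft, d̄ = (2.33+6.29)/2 = 4.31, v̄ = (1.89+3.78)/2 = 2.835 → q = 21.7×4.31×2.835 = 265.1 ft³/s
Panel 3-4: Δb = 8.1 ft, d̄ = (6.29+4.18)/2 = 5.235, v̄ = (3.78+3.06)/2 = 3.42 → q = 8.1×5.235×3.42 = 145.0 ft³/s
Panel 4-5: Δb = 13.7 ft, d̄ = (4.18+0.00)/2 = 2.09, v̄ = (3.06+0.00)/2 = 1.53 → q = 13.7×2.09×1.53 = 43.81 ft³/s
Q = Σ q = 457.7 ft³/s

458 ft³/s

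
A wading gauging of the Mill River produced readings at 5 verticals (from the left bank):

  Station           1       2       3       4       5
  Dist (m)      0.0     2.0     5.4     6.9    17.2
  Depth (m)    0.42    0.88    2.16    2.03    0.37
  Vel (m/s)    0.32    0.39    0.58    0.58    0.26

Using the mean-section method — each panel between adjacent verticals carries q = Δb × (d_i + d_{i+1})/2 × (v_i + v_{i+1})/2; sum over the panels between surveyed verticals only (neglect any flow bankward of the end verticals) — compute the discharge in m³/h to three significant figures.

Panel 1-2: Δb = 2 m, d̄ = (0.42+0.88)/2 = 0.65, v̄ = (0.32+0.39)/2 = 0.355 → q = 2×0.65×0.355 = 0.4615 m³/s
Panel 2-3: Δb = 3.4 m, d̄ = (0.88+2.16)/2 = 1.52, v̄ = (0.39+0.58)/2 = 0.485 → q = 3.4×1.52×0.485 = 2.506 m³/s
Panel 3-4: Δb = 1.5 m, d̄ = (2.16+2.03)/2 = 2.095, v̄ = (0.58+0.58)/2 = 0.58 → q = 1.5×2.095×0.58 = 1.823 m³/s
Panel 4-5: Δb = 10.3 m, d̄ = (2.03+0.37)/2 = 1.2, v̄ = (0.58+0.26)/2 = 0.42 → q = 10.3×1.2×0.42 = 5.191 m³/s
Q = Σ q = 9.982 m³/s
= 9.982 × 3600 = 35930 m³/h

35900 m³/h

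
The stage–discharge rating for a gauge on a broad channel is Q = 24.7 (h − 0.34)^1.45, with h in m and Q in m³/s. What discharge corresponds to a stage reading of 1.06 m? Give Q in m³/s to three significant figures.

15.3 m³/s

Q = 24.7 × (1.06 − 0.34)^1.45 = 24.7 × 0.72^1.45 = 15.34 m³/s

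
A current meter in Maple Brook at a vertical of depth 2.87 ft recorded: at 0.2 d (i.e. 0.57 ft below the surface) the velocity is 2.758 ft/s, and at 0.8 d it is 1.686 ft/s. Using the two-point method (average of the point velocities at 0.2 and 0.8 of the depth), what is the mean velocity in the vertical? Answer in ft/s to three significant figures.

v̄ = (2.758 + 1.686) / 2 = 2.222 ft/s

2.22 ft/s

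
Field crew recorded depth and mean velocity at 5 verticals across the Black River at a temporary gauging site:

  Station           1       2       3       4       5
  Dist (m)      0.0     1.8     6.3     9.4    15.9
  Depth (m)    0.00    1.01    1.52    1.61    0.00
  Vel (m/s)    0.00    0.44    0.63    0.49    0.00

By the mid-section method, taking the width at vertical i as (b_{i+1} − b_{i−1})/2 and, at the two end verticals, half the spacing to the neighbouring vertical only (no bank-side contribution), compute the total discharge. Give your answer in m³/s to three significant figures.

w_2 = (6.3 − 0.0)/2 = 3.15 m; q_2 = 0.44 × 1.01 × 3.15 = 1.400 m³/s
w_3 = (9.4 − 1.8)/2 = 3.8 m; q_3 = 0.63 × 1.52 × 3.8 = 3.639 m³/s
w_4 = (15.9 − 6.3)/2 = 4.8 m; q_4 = 0.49 × 1.61 × 4.8 = 3.787 m³/s
Stations 1, 5 contribute zero (depth or velocity is 0).
Q = Σ qᵢ = 8.825 m³/s

8.83 m³/s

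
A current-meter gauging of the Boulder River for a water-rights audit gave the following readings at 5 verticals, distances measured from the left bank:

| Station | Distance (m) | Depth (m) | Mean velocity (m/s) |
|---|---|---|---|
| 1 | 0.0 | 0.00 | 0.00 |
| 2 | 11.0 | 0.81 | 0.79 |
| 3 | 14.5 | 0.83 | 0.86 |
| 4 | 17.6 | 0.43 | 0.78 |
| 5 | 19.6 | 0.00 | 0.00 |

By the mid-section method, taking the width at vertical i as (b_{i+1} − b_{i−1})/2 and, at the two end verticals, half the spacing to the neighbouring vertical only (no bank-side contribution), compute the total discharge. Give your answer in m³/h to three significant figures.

28300 m³/h

w_2 = (14.5 − 0.0)/2 = 7.25 m; q_2 = 0.79 × 0.81 × 7.25 = 4.639 m³/s
w_3 = (17.6 − 11.0)/2 = 3.3 m; q_3 = 0.86 × 0.83 × 3.3 = 2.356 m³/s
w_4 = (19.6 − 14.5)/2 = 2.55 m; q_4 = 0.78 × 0.43 × 2.55 = 0.8553 m³/s
Stations 1, 5 contribute zero (depth or velocity is 0).
Q = Σ qᵢ = 7.850 m³/s
= 7.850 × 3600 = 28260 m³/h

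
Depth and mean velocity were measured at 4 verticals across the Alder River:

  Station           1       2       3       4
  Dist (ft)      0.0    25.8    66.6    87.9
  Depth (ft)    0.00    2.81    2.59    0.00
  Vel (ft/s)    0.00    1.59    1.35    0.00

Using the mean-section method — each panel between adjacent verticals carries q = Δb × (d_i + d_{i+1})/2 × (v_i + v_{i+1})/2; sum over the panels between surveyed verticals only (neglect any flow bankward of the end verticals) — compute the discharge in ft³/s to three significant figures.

209 ft³/s

Panel 1-2: Δb = 25.8 ft, d̄ = (0.00+2.81)/2 = 1.405, v̄ = (0.00+1.59)/2 = 0.795 → q = 25.8×1.405×0.795 = 28.82 ft³/s
Panel 2-3: Δb = 40.8 ft, d̄ = (2.81+2.59)/2 = 2.7, v̄ = (1.59+1.35)/2 = 1.47 → q = 40.8×2.7×1.47 = 161.9 ft³/s
Panel 3-4: Δb = 21.3 ft, d̄ = (2.59+0.00)/2 = 1.295, v̄ = (1.35+0.00)/2 = 0.675 → q = 21.3×1.295×0.675 = 18.62 ft³/s
Q = Σ q = 209.4 ft³/s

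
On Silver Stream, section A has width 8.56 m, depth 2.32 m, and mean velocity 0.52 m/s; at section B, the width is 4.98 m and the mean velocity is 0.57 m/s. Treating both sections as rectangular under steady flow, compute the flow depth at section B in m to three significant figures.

Q = A₁V₁ = (8.56×2.32) × 0.52 = 10.33 m³/s
d₂ = Q/(b₂ V₂) = 10.33/(4.98×0.57) = 3.638 m

3.64 m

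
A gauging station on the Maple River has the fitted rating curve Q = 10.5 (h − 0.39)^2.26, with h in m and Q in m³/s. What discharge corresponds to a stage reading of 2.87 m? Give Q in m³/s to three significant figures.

Q = 10.5 × (2.87 − 0.39)^2.26 = 10.5 × 2.48^2.26 = 81.78 m³/s

81.8 m³/s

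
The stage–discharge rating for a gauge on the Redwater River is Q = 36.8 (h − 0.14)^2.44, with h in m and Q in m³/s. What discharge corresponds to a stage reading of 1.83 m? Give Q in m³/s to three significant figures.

Q = 36.8 × (1.83 − 0.14)^2.44 = 36.8 × 1.69^2.44 = 132.4 m³/s

132 m³/s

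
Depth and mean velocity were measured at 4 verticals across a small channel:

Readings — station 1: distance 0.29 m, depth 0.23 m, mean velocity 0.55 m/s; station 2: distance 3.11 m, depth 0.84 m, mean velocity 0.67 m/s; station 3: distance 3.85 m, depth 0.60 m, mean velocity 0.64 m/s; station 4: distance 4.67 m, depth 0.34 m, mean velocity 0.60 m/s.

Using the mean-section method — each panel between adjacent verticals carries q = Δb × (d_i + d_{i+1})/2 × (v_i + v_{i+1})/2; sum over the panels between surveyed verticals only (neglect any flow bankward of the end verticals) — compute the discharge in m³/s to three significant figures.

Panel 1-2: Δb = 2.82 m, d̄ = (0.23+0.84)/2 = 0.535, v̄ = (0.55+0.67)/2 = 0.61 → q = 2.82×0.535×0.61 = 0.9203 m³/s
Panel 2-3: Δb = 0.74 m, d̄ = (0.84+0.60)/2 = 0.72, v̄ = (0.67+0.64)/2 = 0.655 → q = 0.74×0.72×0.655 = 0.3490 m³/s
Panel 3-4: Δb = 0.82 m, d̄ = (0.60+0.34)/2 = 0.47, v̄ = (0.64+0.60)/2 = 0.62 → q = 0.82×0.47×0.62 = 0.2389 m³/s
Q = Σ q = 1.508 m³/s

1.51 m³/s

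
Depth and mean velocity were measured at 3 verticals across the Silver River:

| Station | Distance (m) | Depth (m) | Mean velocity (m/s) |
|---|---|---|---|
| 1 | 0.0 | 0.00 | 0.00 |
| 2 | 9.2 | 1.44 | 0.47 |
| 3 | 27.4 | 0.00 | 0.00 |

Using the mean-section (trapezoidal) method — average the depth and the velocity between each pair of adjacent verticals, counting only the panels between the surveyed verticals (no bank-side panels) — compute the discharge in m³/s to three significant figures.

4.64 m³/s

Panel 1-2: Δb = 9.2 m, d̄ = (0.00+1.44)/2 = 0.72, v̄ = (0.00+0.47)/2 = 0.235 → q = 9.2×0.72×0.235 = 1.557 m³/s
Panel 2-3: Δb = 18.2 m, d̄ = (1.44+0.00)/2 = 0.72, v̄ = (0.47+0.00)/2 = 0.235 → q = 18.2×0.72×0.235 = 3.079 m³/s
Q = Σ q = 4.636 m³/s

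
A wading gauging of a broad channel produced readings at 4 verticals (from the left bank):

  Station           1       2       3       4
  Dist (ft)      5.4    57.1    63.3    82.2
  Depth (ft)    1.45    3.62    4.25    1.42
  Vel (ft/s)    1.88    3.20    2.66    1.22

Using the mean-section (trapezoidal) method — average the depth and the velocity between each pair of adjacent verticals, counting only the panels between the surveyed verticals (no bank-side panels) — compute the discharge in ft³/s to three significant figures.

Panel 1-2: Δb = 51.7 ft, d̄ = (1.45+3.62)/2 = 2.535, v̄ = (1.88+3.20)/2 = 2.54 → q = 51.7×2.535×2.54 = 332.9 ft³/s
Panel 2-3: Δb = 6.2 ft, d̄ = (3.62+4.25)/2 = 3.935, v̄ = (3.20+2.66)/2 = 2.93 → q = 6.2×3.935×2.93 = 71.48 ft³/s
Panel 3-4: Δb = 18.9 ft, d̄ = (4.25+1.42)/2 = 2.835, v̄ = (2.66+1.22)/2 = 1.94 → q = 18.9×2.835×1.94 = 103.9 ft³/s
Q = Σ q = 508.3 ft³/s

508 ft³/s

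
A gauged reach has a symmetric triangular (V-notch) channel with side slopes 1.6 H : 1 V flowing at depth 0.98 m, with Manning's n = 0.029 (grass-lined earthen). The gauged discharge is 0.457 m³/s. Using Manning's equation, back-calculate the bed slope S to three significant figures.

0.000240

A = z·y² = 1.6×0.98² = 1.537 m²
P = 2y√(1+z²) = 2×0.98×√(1+1.6²) = 3.698 m
R = A/P = 1.537/3.698 = 0.4155 m
S = (Q·n / (1·A·R^(2/3)))² = (0.457×0.029 / (1×1.537×0.5568))² = 0.0002399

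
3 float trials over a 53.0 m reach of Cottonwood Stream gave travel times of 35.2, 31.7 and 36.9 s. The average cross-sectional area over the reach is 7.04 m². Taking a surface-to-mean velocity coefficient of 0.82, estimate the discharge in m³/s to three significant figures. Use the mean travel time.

8.84 m³/s

t̄ = (35.2 + 31.7 + 36.9) / 3 = 34.6 s
v_surface = L / t̄ = 53.0 / 34.6 = 1.532 m/s
v_mean = 0.82 × 1.532 = 1.256 m/s
Q = A × v_mean = 7.04 × 1.256 = 8.843 m³/s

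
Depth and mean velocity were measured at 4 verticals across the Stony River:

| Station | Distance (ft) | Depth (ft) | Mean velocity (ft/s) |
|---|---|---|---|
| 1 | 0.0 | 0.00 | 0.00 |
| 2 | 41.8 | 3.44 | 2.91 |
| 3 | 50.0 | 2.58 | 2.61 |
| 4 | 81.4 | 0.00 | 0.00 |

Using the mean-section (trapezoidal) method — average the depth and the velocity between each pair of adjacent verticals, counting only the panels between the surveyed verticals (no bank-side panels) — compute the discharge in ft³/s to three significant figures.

Panel 1-2: Δb = 41.8 ft, d̄ = (0.00+3.44)/2 = 1.72, v̄ = (0.00+2.91)/2 = 1.455 → q = 41.8×1.72×1.455 = 104.6 ft³/s
Panel 2-3: Δb = 8.2 ft, d̄ = (3.44+2.58)/2 = 3.01, v̄ = (2.91+2.61)/2 = 2.76 → q = 8.2×3.01×2.76 = 68.12 ft³/s
Panel 3-4: Δb = 31.4 ft, d̄ = (2.58+0.00)/2 = 1.29, v̄ = (2.61+0.00)/2 = 1.305 → q = 31.4×1.29×1.305 = 52.86 ft³/s
Q = Σ q = 225.6 ft³/s

226 ft³/s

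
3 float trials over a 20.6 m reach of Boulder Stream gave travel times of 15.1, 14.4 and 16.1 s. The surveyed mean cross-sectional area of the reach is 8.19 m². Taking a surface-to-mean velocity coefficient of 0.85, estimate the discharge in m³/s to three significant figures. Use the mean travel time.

t̄ = (15.1 + 14.4 + 16.1) / 3 = 15.2 s
v_surface = L / t̄ = 20.6 / 15.2 = 1.355 m/s
v_mean = 0.85 × 1.355 = 1.152 m/s
Q = A × v_mean = 8.19 × 1.152 = 9.435 m³/s

9.43 m³/s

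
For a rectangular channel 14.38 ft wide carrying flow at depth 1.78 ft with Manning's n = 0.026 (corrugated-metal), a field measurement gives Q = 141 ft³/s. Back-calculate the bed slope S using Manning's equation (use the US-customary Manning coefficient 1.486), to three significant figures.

A = b·y = 14.38 × 1.78 = 25.60 ft²
P = b + 2y = 14.38 + 2×1.78 = 17.94 ft
R = A/P = 25.60/17.94 = 1.427 ft
S = (Q·n / (1.486·A·R^(2/3)))² = (141×0.026 / (1.486×25.60×1.267))² = 0.005783

0.00578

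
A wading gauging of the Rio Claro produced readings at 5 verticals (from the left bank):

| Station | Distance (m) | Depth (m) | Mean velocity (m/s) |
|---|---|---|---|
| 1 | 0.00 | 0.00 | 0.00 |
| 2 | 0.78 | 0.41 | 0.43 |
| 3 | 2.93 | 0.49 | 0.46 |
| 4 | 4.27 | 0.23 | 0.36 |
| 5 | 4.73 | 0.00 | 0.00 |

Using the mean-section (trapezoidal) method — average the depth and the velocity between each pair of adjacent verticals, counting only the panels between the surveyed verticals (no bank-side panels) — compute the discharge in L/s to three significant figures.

672 L/s

Panel 1-2: Δb = 0.78 m, d̄ = (0.00+0.41)/2 = 0.205, v̄ = (0.00+0.43)/2 = 0.215 → q = 0.78×0.205×0.215 = 0.03438 m³/s
Panel 2-3: Δb = 2.15 m, d̄ = (0.41+0.49)/2 = 0.45, v̄ = (0.43+0.46)/2 = 0.445 → q = 2.15×0.45×0.445 = 0.4305 m³/s
Panel 3-4: Δb = 1.34 m, d̄ = (0.49+0.23)/2 = 0.36, v̄ = (0.46+0.36)/2 = 0.41 → q = 1.34×0.36×0.41 = 0.1978 m³/s
Panel 4-5: Δb = 0.46 m, d̄ = (0.23+0.00)/2 = 0.115, v̄ = (0.36+0.00)/2 = 0.18 → q = 0.46×0.115×0.18 = 0.009522 m³/s
Q = Σ q = 0.6722 m³/s
= 0.6722 × 1000 = 672.2 L/s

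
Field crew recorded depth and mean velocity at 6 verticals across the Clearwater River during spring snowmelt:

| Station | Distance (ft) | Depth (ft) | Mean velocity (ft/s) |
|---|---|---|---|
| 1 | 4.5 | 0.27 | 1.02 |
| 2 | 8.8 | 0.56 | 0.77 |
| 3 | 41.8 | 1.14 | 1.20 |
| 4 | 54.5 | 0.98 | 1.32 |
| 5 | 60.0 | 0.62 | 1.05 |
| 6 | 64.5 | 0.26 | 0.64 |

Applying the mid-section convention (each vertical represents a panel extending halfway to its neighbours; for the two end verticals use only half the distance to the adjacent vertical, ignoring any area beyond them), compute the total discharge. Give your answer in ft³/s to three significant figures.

55.3 ft³/s

w_1 = (8.8 − 4.5)/2 = 2.15 ft; q_1 = 1.02 × 0.27 × 2.15 = 0.5921 ft³/s
w_2 = (41.8 − 4.5)/2 = 18.65 ft; q_2 = 0.77 × 0.56 × 18.65 = 8.042 ft³/s
w_3 = (54.5 − 8.8)/2 = 22.85 ft; q_3 = 1.20 × 1.14 × 22.85 = 31.26 ft³/s
w_4 = (60.0 − 41.8)/2 = 9.1 ft; q_4 = 1.32 × 0.98 × 9.1 = 11.77 ft³/s
w_5 = (64.5 − 54.5)/2 = 5 ft; q_5 = 1.05 × 0.62 × 5 = 3.255 ft³/s
w_6 = (64.5 − 60.0)/2 = 2.25 ft; q_6 = 0.64 × 0.26 × 2.25 = 0.3744 ft³/s
Q = Σ qᵢ = 55.29 ft³/s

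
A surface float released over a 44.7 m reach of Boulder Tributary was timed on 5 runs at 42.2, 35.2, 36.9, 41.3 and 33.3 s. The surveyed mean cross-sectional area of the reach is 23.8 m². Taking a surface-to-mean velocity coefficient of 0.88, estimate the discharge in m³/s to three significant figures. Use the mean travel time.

24.8 m³/s

t̄ = (42.2 + 35.2 + 36.9 + 41.3 + 33.3) / 5 = 37.78 s
v_surface = L / t̄ = 44.7 / 37.78 = 1.183 m/s
v_mean = 0.88 × 1.183 = 1.041 m/s
Q = A × v_mean = 23.8 × 1.041 = 24.78 m³/s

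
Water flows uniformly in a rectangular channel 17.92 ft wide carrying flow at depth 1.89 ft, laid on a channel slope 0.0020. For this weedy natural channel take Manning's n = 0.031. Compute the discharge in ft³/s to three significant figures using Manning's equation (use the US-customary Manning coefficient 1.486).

A = b·y = 17.92 × 1.89 = 33.87 ft²
P = b + 2y = 17.92 + 2×1.89 = 21.70 ft
R = A/P = 33.87/21.70 = 1.561 ft
Q = (1.486/n)·A·R^(2/3)·S^(1/2) = (1.486/0.031) × 33.87 × 1.561^(2/3) × 0.0020^(1/2) = 97.69 ft³/s

97.7 ft³/s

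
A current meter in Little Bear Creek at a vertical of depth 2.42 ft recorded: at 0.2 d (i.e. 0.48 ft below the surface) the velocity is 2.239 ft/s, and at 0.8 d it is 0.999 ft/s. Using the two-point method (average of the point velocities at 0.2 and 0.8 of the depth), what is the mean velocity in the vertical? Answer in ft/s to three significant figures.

v̄ = (2.239 + 0.999) / 2 = 1.619 ft/s

1.62 ft/s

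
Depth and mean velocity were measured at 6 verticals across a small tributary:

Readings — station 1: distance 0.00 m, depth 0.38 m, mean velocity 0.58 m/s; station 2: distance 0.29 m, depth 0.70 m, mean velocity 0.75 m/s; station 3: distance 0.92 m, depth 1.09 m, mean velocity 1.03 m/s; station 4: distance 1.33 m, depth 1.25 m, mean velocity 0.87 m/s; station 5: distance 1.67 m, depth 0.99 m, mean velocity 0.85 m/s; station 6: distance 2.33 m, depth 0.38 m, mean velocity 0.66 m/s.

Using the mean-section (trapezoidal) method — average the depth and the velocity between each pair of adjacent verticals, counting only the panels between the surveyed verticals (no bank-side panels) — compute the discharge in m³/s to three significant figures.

1.73 m³/s

Panel 1-2: Δb = 0.29 m, d̄ = (0.38+0.70)/2 = 0.54, v̄ = (0.58+0.75)/2 = 0.665 → q = 0.29×0.54×0.665 = 0.1041 m³/s
Panel 2-3: Δb = 0.63 m, d̄ = (0.70+1.09)/2 = 0.895, v̄ = (0.75+1.03)/2 = 0.89 → q = 0.63×0.895×0.89 = 0.5018 m³/s
Panel 3-4: Δb = 0.41 m, d̄ = (1.09+1.25)/2 = 1.17, v̄ = (1.03+0.87)/2 = 0.95 → q = 0.41×1.17×0.95 = 0.4557 m³/s
Panel 4-5: Δb = 0.34 m, d̄ = (1.25+0.99)/2 = 1.12, v̄ = (0.87+0.85)/2 = 0.86 → q = 0.34×1.12×0.86 = 0.3275 m³/s
Panel 5-6: Δb = 0.66 m, d̄ = (0.99+0.38)/2 = 0.685, v̄ = (0.85+0.66)/2 = 0.755 → q = 0.66×0.685×0.755 = 0.3413 m³/s
Q = Σ q = 1.731 m³/s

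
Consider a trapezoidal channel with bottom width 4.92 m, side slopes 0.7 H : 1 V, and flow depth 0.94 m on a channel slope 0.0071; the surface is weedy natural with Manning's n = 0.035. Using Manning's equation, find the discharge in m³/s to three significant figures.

A = (b + z·y)·y = (4.92 + 0.7×0.94)×0.94 = 5.243 m²
P = b + 2y√(1+z²) = 4.92 + 2×0.94×√(1+0.7²) = 7.215 m
R = A/P = 5.243/7.215 = 0.7267 m
Q = (1/n)·A·R^(2/3)·S^(1/2) = (1/0.035) × 5.243 × 0.7267^(2/3) × 0.0071^(1/2) = 10.20 m³/s

10.2 m³/s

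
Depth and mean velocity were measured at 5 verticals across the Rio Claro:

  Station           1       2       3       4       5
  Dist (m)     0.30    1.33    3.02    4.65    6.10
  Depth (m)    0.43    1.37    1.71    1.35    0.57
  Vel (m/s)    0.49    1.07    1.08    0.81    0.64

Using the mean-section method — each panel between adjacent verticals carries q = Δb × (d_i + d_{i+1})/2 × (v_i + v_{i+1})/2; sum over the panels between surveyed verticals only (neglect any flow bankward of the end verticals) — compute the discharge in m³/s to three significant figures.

Panel 1-2: Δb = 1.03 m, d̄ = (0.43+1.37)/2 = 0.9, v̄ = (0.49+1.07)/2 = 0.78 → q = 1.03×0.9×0.78 = 0.7231 m³/s
Panel 2-3: Δb = 1.69 m, d̄ = (1.37+1.71)/2 = 1.54, v̄ = (1.07+1.08)/2 = 1.075 → q = 1.69×1.54×1.075 = 2.798 m³/s
Panel 3-4: Δb = 1.63 m, d̄ = (1.71+1.35)/2 = 1.53, v̄ = (1.08+0.81)/2 = 0.945 → q = 1.63×1.53×0.945 = 2.357 m³/s
Panel 4-5: Δb = 1.45 m, d̄ = (1.35+0.57)/2 = 0.96, v̄ = (0.81+0.64)/2 = 0.725 → q = 1.45×0.96×0.725 = 1.009 m³/s
Q = Σ q = 6.887 m³/s

6.89 m³/s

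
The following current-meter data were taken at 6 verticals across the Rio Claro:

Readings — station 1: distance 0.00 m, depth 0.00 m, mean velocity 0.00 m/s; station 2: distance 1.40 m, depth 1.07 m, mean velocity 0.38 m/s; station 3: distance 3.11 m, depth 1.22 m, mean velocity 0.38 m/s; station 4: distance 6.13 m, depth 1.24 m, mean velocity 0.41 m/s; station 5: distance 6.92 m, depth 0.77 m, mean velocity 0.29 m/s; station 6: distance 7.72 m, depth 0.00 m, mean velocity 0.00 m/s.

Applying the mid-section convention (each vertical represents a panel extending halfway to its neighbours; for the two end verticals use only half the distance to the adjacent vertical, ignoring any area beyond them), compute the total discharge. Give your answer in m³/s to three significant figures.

2.87 m³/s

w_2 = (3.11 − 0.00)/2 = 1.555 m; q_2 = 0.38 × 1.07 × 1.555 = 0.6323 m³/s
w_3 = (6.13 − 1.40)/2 = 2.365 m; q_3 = 0.38 × 1.22 × 2.365 = 1.096 m³/s
w_4 = (6.92 − 3.11)/2 = 1.905 m; q_4 = 0.41 × 1.24 × 1.905 = 0.9685 m³/s
w_5 = (7.72 − 6.13)/2 = 0.795 m; q_5 = 0.29 × 0.77 × 0.795 = 0.1775 m³/s
Stations 1, 6 contribute zero (depth or velocity is 0).
Q = Σ qᵢ = 2.875 m³/s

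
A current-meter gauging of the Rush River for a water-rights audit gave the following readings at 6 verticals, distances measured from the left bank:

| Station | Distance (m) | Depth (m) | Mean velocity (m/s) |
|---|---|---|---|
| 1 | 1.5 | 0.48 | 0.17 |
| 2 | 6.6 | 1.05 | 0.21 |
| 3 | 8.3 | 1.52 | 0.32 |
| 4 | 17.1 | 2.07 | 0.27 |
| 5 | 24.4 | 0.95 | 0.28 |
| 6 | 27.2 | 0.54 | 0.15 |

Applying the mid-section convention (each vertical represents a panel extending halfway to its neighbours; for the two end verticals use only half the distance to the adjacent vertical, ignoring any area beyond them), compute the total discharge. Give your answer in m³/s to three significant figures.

w_1 = (6.6 − 1.5)/2 = 2.55 m; q_1 = 0.17 × 0.48 × 2.55 = 0.2081 m³/s
w_2 = (8.3 − 1.5)/2 = 3.4 m; q_2 = 0.21 × 1.05 × 3.4 = 0.7497 m³/s
w_3 = (17.1 − 6.6)/2 = 5.25 m; q_3 = 0.32 × 1.52 × 5.25 = 2.554 m³/s
w_4 = (24.4 − 8.3)/2 = 8.05 m; q_4 = 0.27 × 2.07 × 8.05 = 4.499 m³/s
w_5 = (27.2 − 17.1)/2 = 5.05 m; q_5 = 0.28 × 0.95 × 5.05 = 1.343 m³/s
w_6 = (27.2 − 24.4)/2 = 1.4 m; q_6 = 0.15 × 0.54 × 1.4 = 0.1134 m³/s
Q = Σ qᵢ = 9.467 m³/s

9.47 m³/s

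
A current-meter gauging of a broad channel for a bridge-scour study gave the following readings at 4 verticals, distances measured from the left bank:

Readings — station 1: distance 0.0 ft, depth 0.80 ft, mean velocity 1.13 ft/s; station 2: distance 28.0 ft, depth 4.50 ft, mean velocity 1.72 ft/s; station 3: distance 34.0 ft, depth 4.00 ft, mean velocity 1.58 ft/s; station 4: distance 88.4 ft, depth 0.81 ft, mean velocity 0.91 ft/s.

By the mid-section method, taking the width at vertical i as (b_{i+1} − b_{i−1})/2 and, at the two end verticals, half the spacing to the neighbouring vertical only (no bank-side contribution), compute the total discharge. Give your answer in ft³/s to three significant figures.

355 ft³/s

w_1 = (28.0 − 0.0)/2 = 14 ft; q_1 = 1.13 × 0.80 × 14 = 12.66 ft³/s
w_2 = (34.0 − 0.0)/2 = 17 ft; q_2 = 1.72 × 4.50 × 17 = 131.6 ft³/s
w_3 = (88.4 − 28.0)/2 = 30.2 ft; q_3 = 1.58 × 4.00 × 30.2 = 190.9 ft³/s
w_4 = (88.4 − 34.0)/2 = 27.2 ft; q_4 = 0.91 × 0.81 × 27.2 = 20.05 ft³/s
Q = Σ qᵢ = 355.1 ft³/s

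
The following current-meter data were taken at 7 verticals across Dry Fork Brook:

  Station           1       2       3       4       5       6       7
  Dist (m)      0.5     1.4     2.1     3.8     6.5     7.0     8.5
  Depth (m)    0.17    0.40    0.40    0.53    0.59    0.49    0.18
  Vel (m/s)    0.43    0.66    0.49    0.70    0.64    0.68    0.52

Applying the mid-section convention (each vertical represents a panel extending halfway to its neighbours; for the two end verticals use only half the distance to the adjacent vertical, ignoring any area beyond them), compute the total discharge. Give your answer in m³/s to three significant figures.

2.30 m³/s

w_1 = (1.4 − 0.5)/2 = 0.45 m; q_1 = 0.43 × 0.17 × 0.45 = 0.03290 m³/s
w_2 = (2.1 − 0.5)/2 = 0.8 m; q_2 = 0.66 × 0.40 × 0.8 = 0.2112 m³/s
w_3 = (3.8 − 1.4)/2 = 1.2 m; q_3 = 0.49 × 0.40 × 1.2 = 0.2352 m³/s
w_4 = (6.5 − 2.1)/2 = 2.2 m; q_4 = 0.70 × 0.53 × 2.2 = 0.8162 m³/s
w_5 = (7.0 − 3.8)/2 = 1.6 m; q_5 = 0.64 × 0.59 × 1.6 = 0.6042 m³/s
w_6 = (8.5 − 6.5)/2 = 1 m; q_6 = 0.68 × 0.49 × 1 = 0.3332 m³/s
w_7 = (8.5 − 7.0)/2 = 0.75 m; q_7 = 0.52 × 0.18 × 0.75 = 0.07020 m³/s
Q = Σ qᵢ = 2.303 m³/s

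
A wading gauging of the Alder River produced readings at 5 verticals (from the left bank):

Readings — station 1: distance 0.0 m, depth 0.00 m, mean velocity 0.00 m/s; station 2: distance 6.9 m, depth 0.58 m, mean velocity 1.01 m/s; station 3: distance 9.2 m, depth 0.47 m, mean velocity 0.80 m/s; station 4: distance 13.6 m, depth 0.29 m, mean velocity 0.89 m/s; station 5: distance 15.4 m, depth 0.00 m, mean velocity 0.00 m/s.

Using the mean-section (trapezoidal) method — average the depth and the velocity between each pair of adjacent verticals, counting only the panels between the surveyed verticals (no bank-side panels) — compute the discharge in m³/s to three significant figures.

3.63 m³/s

Panel 1-2: Δb = 6.9 m, d̄ = (0.00+0.58)/2 = 0.29, v̄ = (0.00+1.01)/2 = 0.505 → q = 6.9×0.29×0.505 = 1.011 m³/s
Panel 2-3: Δb = 2.3 m, d̄ = (0.58+0.47)/2 = 0.525, v̄ = (1.01+0.80)/2 = 0.905 → q = 2.3×0.525×0.905 = 1.093 m³/s
Panel 3-4: Δb = 4.4 m, d̄ = (0.47+0.29)/2 = 0.38, v̄ = (0.80+0.89)/2 = 0.845 → q = 4.4×0.38×0.845 = 1.413 m³/s
Panel 4-5: Δb = 1.8 m, d̄ = (0.29+0.00)/2 = 0.145, v̄ = (0.89+0.00)/2 = 0.445 → q = 1.8×0.145×0.445 = 0.1161 m³/s
Q = Σ q = 3.632 m³/s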